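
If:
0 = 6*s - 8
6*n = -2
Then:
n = -1/3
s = 4/3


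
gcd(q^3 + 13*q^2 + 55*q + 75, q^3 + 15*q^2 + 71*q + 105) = q^2 + 8*q + 15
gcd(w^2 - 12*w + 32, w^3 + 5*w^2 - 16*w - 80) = w - 4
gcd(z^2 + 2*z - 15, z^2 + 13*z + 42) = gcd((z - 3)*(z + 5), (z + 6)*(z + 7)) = 1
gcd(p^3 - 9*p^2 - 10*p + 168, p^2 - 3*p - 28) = p^2 - 3*p - 28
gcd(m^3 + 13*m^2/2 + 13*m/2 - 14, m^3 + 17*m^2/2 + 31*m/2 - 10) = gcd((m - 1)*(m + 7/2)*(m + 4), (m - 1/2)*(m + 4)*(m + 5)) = m + 4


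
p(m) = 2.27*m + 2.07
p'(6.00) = 2.27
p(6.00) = 15.69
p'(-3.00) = 2.27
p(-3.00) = -4.74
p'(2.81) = 2.27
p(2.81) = 8.45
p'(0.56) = 2.27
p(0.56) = 3.34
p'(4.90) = 2.27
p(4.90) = 13.19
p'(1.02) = 2.27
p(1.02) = 4.39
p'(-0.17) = 2.27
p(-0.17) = 1.68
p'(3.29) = 2.27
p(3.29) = 9.54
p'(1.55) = 2.27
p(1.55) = 5.59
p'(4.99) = 2.27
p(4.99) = 13.40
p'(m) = 2.27000000000000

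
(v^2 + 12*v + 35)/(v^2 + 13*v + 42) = (v + 5)/(v + 6)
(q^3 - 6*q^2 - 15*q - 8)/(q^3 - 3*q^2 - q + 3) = (q^2 - 7*q - 8)/(q^2 - 4*q + 3)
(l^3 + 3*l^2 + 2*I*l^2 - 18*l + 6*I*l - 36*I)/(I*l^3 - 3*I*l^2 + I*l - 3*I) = (-I*l^2 + l*(2 - 6*I) + 12)/(l^2 + 1)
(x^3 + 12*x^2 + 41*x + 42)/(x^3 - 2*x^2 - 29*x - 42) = (x + 7)/(x - 7)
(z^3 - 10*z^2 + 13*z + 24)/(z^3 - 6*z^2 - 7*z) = (z^2 - 11*z + 24)/(z*(z - 7))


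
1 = 1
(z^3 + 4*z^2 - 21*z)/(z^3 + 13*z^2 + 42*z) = (z - 3)/(z + 6)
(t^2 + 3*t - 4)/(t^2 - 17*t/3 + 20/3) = 3*(t^2 + 3*t - 4)/(3*t^2 - 17*t + 20)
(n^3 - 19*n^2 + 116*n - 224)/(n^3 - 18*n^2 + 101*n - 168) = (n - 4)/(n - 3)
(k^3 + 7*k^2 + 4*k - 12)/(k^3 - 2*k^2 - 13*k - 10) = (k^2 + 5*k - 6)/(k^2 - 4*k - 5)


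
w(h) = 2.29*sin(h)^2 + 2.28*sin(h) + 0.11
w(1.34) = 4.50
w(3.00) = 0.48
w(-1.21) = -0.02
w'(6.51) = 3.23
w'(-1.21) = -0.71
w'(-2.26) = 0.80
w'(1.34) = 1.54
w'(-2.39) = 0.62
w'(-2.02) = 0.80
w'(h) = 4.58*sin(h)*cos(h) + 2.28*cos(h)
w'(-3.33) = -3.08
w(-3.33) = 0.62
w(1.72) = 4.60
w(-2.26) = -0.29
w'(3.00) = -2.90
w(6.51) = 0.74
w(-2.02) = -0.09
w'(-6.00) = 3.42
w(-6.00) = 0.93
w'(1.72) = -1.01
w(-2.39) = -0.38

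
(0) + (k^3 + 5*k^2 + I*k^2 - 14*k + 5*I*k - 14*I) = k^3 + 5*k^2 + I*k^2 - 14*k + 5*I*k - 14*I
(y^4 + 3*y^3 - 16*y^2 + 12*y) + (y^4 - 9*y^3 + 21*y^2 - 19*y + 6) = 2*y^4 - 6*y^3 + 5*y^2 - 7*y + 6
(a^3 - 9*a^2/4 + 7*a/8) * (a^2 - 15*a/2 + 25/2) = a^5 - 39*a^4/4 + 121*a^3/4 - 555*a^2/16 + 175*a/16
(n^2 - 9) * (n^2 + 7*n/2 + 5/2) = n^4 + 7*n^3/2 - 13*n^2/2 - 63*n/2 - 45/2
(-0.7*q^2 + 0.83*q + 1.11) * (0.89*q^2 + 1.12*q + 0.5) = -0.623*q^4 - 0.0453*q^3 + 1.5675*q^2 + 1.6582*q + 0.555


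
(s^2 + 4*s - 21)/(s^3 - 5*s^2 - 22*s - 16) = (-s^2 - 4*s + 21)/(-s^3 + 5*s^2 + 22*s + 16)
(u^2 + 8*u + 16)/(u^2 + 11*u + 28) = (u + 4)/(u + 7)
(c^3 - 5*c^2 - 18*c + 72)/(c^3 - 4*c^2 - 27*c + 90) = (c + 4)/(c + 5)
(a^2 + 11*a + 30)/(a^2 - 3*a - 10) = (a^2 + 11*a + 30)/(a^2 - 3*a - 10)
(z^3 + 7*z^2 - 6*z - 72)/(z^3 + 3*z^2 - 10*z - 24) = (z + 6)/(z + 2)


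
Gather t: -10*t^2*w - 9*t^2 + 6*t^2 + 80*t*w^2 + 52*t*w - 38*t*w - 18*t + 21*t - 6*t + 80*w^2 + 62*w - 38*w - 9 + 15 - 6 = t^2*(-10*w - 3) + t*(80*w^2 + 14*w - 3) + 80*w^2 + 24*w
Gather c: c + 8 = c + 8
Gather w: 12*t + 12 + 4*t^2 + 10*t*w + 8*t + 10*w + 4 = 4*t^2 + 20*t + w*(10*t + 10) + 16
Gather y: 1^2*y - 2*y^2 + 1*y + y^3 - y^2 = y^3 - 3*y^2 + 2*y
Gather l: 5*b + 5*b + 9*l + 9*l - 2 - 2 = 10*b + 18*l - 4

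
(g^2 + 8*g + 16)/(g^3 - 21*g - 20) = (g + 4)/(g^2 - 4*g - 5)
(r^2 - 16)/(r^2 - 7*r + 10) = (r^2 - 16)/(r^2 - 7*r + 10)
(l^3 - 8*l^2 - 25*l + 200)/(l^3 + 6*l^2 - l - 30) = (l^2 - 13*l + 40)/(l^2 + l - 6)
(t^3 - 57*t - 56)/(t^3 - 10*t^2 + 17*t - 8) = (t^2 + 8*t + 7)/(t^2 - 2*t + 1)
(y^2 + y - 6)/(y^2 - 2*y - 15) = (y - 2)/(y - 5)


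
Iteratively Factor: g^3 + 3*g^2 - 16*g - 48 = (g + 4)*(g^2 - g - 12) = (g - 4)*(g + 4)*(g + 3)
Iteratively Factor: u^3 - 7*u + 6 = (u - 2)*(u^2 + 2*u - 3) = (u - 2)*(u - 1)*(u + 3)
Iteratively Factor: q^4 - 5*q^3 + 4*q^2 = (q - 4)*(q^3 - q^2) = q*(q - 4)*(q^2 - q) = q^2*(q - 4)*(q - 1)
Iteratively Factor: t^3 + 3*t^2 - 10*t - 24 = (t + 2)*(t^2 + t - 12) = (t - 3)*(t + 2)*(t + 4)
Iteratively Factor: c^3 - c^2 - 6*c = (c + 2)*(c^2 - 3*c) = (c - 3)*(c + 2)*(c)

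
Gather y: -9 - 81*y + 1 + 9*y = -72*y - 8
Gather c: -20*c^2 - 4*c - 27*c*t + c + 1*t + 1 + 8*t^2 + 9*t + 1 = -20*c^2 + c*(-27*t - 3) + 8*t^2 + 10*t + 2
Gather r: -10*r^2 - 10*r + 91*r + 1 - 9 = -10*r^2 + 81*r - 8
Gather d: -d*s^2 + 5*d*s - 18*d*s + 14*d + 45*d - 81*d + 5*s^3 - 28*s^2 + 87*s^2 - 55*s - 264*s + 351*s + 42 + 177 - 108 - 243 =d*(-s^2 - 13*s - 22) + 5*s^3 + 59*s^2 + 32*s - 132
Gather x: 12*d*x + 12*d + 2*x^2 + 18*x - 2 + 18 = 12*d + 2*x^2 + x*(12*d + 18) + 16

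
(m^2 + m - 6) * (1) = m^2 + m - 6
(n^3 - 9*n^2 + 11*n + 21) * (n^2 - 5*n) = n^5 - 14*n^4 + 56*n^3 - 34*n^2 - 105*n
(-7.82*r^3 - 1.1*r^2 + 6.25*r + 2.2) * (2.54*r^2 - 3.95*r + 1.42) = -19.8628*r^5 + 28.095*r^4 + 9.1156*r^3 - 20.6615*r^2 + 0.184999999999999*r + 3.124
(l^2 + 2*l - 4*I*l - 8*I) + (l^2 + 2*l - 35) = 2*l^2 + 4*l - 4*I*l - 35 - 8*I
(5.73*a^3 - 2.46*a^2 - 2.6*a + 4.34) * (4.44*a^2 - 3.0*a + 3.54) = 25.4412*a^5 - 28.1124*a^4 + 16.1202*a^3 + 18.3612*a^2 - 22.224*a + 15.3636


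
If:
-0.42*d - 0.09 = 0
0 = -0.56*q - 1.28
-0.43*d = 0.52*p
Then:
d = -0.21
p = 0.18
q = -2.29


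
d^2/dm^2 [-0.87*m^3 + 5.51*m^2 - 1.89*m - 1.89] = 11.02 - 5.22*m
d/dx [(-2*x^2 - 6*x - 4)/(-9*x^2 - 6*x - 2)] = 2*(-21*x^2 - 32*x - 6)/(81*x^4 + 108*x^3 + 72*x^2 + 24*x + 4)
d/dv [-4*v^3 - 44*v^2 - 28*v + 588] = -12*v^2 - 88*v - 28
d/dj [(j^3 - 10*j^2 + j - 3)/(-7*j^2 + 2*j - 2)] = (-7*j^4 + 4*j^3 - 19*j^2 - 2*j + 4)/(49*j^4 - 28*j^3 + 32*j^2 - 8*j + 4)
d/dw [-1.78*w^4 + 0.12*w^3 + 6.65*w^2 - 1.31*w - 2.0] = -7.12*w^3 + 0.36*w^2 + 13.3*w - 1.31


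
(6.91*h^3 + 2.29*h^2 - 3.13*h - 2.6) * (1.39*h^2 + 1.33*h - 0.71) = 9.6049*h^5 + 12.3734*h^4 - 6.2111*h^3 - 9.4028*h^2 - 1.2357*h + 1.846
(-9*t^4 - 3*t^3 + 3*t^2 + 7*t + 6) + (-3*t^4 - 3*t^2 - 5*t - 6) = -12*t^4 - 3*t^3 + 2*t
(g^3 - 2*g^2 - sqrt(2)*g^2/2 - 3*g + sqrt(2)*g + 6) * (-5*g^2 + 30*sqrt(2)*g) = -5*g^5 + 10*g^4 + 65*sqrt(2)*g^4/2 - 65*sqrt(2)*g^3 - 15*g^3 - 90*sqrt(2)*g^2 + 30*g^2 + 180*sqrt(2)*g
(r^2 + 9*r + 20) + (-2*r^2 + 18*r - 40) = -r^2 + 27*r - 20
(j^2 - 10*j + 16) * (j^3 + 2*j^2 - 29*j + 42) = j^5 - 8*j^4 - 33*j^3 + 364*j^2 - 884*j + 672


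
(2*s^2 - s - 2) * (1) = 2*s^2 - s - 2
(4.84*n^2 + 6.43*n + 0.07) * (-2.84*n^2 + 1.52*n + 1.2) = -13.7456*n^4 - 10.9044*n^3 + 15.3828*n^2 + 7.8224*n + 0.084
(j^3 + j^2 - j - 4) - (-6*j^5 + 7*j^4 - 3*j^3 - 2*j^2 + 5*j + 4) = 6*j^5 - 7*j^4 + 4*j^3 + 3*j^2 - 6*j - 8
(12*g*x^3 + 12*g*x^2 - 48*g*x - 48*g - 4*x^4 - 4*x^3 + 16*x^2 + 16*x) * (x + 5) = 12*g*x^4 + 72*g*x^3 + 12*g*x^2 - 288*g*x - 240*g - 4*x^5 - 24*x^4 - 4*x^3 + 96*x^2 + 80*x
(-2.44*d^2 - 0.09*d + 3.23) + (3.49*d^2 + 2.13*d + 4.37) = 1.05*d^2 + 2.04*d + 7.6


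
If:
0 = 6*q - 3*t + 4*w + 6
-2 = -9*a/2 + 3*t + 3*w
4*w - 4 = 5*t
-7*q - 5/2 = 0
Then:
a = -1205/252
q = -5/14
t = -55/14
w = -219/56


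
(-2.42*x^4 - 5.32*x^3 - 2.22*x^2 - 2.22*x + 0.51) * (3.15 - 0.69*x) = 1.6698*x^5 - 3.9522*x^4 - 15.2262*x^3 - 5.4612*x^2 - 7.3449*x + 1.6065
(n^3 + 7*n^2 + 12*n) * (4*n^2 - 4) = 4*n^5 + 28*n^4 + 44*n^3 - 28*n^2 - 48*n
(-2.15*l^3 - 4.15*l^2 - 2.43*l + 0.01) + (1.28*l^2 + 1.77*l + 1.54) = -2.15*l^3 - 2.87*l^2 - 0.66*l + 1.55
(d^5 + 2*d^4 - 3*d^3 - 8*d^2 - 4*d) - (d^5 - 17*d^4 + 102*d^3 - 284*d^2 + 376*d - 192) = 19*d^4 - 105*d^3 + 276*d^2 - 380*d + 192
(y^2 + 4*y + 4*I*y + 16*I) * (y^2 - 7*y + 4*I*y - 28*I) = y^4 - 3*y^3 + 8*I*y^3 - 44*y^2 - 24*I*y^2 + 48*y - 224*I*y + 448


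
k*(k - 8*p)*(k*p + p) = k^3*p - 8*k^2*p^2 + k^2*p - 8*k*p^2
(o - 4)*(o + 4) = o^2 - 16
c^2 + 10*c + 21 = (c + 3)*(c + 7)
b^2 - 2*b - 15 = (b - 5)*(b + 3)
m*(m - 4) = m^2 - 4*m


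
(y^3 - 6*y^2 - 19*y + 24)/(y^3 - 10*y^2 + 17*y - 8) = (y + 3)/(y - 1)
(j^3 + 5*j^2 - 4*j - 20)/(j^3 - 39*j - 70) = (j - 2)/(j - 7)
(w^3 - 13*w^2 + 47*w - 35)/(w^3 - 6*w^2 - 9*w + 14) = (w - 5)/(w + 2)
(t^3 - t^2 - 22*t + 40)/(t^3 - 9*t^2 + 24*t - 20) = (t^2 + t - 20)/(t^2 - 7*t + 10)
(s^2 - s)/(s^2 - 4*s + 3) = s/(s - 3)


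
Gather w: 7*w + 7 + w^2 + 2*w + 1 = w^2 + 9*w + 8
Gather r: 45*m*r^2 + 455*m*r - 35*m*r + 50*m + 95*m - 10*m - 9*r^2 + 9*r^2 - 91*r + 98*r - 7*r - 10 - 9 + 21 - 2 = 45*m*r^2 + 420*m*r + 135*m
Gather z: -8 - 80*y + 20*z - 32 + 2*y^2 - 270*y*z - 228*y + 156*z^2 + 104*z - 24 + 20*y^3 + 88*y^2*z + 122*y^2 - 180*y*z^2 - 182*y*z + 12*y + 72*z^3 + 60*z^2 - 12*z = 20*y^3 + 124*y^2 - 296*y + 72*z^3 + z^2*(216 - 180*y) + z*(88*y^2 - 452*y + 112) - 64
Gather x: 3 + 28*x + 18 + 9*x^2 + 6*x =9*x^2 + 34*x + 21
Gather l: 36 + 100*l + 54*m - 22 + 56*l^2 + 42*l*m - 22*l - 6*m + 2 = 56*l^2 + l*(42*m + 78) + 48*m + 16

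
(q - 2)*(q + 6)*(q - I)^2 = q^4 + 4*q^3 - 2*I*q^3 - 13*q^2 - 8*I*q^2 - 4*q + 24*I*q + 12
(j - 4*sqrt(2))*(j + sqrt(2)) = j^2 - 3*sqrt(2)*j - 8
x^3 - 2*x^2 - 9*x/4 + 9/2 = (x - 2)*(x - 3/2)*(x + 3/2)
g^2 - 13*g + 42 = (g - 7)*(g - 6)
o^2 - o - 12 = (o - 4)*(o + 3)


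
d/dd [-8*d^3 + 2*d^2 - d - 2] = -24*d^2 + 4*d - 1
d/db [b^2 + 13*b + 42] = 2*b + 13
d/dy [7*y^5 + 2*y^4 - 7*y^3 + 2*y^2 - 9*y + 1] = 35*y^4 + 8*y^3 - 21*y^2 + 4*y - 9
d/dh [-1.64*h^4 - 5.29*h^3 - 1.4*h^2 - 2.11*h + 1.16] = -6.56*h^3 - 15.87*h^2 - 2.8*h - 2.11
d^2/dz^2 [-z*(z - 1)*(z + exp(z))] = -z^2*exp(z) - 3*z*exp(z) - 6*z + 2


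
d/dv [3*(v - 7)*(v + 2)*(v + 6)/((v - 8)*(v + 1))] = 3*(v^4 - 14*v^3 + 13*v^2 + 152*v - 236)/(v^4 - 14*v^3 + 33*v^2 + 112*v + 64)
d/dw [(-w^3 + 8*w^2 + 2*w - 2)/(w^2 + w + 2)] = (-w^4 - 2*w^3 + 36*w + 6)/(w^4 + 2*w^3 + 5*w^2 + 4*w + 4)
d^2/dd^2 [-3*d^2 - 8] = -6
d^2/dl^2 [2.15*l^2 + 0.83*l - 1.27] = 4.30000000000000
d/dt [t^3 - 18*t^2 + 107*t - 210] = 3*t^2 - 36*t + 107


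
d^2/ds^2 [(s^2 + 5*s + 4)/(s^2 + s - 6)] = 4*(2*s^3 + 15*s^2 + 51*s + 47)/(s^6 + 3*s^5 - 15*s^4 - 35*s^3 + 90*s^2 + 108*s - 216)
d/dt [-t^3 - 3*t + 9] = -3*t^2 - 3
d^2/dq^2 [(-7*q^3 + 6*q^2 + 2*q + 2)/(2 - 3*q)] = 6*(21*q^3 - 42*q^2 + 28*q - 18)/(27*q^3 - 54*q^2 + 36*q - 8)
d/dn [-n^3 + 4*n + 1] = 4 - 3*n^2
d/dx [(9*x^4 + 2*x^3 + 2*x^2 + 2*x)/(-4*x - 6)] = (-27*x^4 - 58*x^3 - 11*x^2 - 6*x - 3)/(4*x^2 + 12*x + 9)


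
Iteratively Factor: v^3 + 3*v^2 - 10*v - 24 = (v + 4)*(v^2 - v - 6) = (v + 2)*(v + 4)*(v - 3)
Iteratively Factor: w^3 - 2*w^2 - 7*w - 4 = (w + 1)*(w^2 - 3*w - 4) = (w - 4)*(w + 1)*(w + 1)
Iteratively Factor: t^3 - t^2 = (t - 1)*(t^2) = t*(t - 1)*(t)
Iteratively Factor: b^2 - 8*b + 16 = (b - 4)*(b - 4)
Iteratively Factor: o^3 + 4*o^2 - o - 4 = (o + 1)*(o^2 + 3*o - 4) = (o + 1)*(o + 4)*(o - 1)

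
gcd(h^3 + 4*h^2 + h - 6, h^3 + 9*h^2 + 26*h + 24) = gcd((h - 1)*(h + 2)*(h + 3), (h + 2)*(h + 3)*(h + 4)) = h^2 + 5*h + 6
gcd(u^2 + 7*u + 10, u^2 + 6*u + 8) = u + 2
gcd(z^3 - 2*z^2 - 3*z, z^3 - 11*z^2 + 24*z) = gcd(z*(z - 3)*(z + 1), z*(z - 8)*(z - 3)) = z^2 - 3*z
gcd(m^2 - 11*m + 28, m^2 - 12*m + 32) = m - 4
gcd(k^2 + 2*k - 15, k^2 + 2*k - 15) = k^2 + 2*k - 15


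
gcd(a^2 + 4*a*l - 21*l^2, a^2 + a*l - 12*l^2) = a - 3*l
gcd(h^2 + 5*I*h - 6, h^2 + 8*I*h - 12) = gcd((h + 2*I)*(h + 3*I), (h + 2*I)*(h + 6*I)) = h + 2*I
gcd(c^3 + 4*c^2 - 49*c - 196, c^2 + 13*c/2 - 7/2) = c + 7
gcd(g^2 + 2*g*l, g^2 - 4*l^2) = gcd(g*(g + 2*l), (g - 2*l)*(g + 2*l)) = g + 2*l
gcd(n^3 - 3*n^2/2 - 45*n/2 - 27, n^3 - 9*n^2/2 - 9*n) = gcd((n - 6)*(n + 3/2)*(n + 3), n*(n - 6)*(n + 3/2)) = n^2 - 9*n/2 - 9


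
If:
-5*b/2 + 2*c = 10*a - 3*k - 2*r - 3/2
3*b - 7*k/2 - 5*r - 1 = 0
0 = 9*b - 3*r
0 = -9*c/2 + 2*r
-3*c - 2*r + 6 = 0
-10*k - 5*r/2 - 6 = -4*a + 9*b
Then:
No Solution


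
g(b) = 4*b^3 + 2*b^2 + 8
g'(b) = 12*b^2 + 4*b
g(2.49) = 82.15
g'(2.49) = 84.36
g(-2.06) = -18.48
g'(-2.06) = 42.68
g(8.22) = 2364.79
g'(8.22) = 843.70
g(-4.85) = -401.29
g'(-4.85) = 262.87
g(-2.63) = -50.93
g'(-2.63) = 72.48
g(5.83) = 868.60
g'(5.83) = 431.19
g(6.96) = 1453.50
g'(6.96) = 609.14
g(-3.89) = -197.19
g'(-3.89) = 166.03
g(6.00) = 944.00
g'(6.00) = 456.00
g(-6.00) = -784.00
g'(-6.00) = 408.00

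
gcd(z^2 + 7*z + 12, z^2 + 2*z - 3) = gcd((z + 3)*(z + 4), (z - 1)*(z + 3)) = z + 3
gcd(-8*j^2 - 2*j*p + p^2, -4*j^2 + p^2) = 2*j + p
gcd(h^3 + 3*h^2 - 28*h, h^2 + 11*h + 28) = h + 7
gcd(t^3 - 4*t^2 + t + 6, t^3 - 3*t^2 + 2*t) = t - 2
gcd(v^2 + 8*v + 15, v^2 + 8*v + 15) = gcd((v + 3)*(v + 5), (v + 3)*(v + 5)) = v^2 + 8*v + 15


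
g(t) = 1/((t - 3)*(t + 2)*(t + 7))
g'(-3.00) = 0.04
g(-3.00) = 0.04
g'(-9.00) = 0.00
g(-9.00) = -0.00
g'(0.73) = 0.00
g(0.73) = -0.02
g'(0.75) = 0.00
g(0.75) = -0.02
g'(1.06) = -0.00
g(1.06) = -0.02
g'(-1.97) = 44.44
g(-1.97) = -1.33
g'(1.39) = -0.00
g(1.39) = -0.02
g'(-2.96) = 0.04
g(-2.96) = 0.04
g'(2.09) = -0.02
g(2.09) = -0.03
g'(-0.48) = 0.02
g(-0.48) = -0.03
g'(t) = -1/((t - 3)*(t + 2)*(t + 7)^2) - 1/((t - 3)*(t + 2)^2*(t + 7)) - 1/((t - 3)^2*(t + 2)*(t + 7))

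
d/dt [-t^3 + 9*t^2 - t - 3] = -3*t^2 + 18*t - 1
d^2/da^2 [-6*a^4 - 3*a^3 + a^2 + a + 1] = -72*a^2 - 18*a + 2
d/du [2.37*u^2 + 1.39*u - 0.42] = 4.74*u + 1.39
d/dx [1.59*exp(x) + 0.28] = 1.59*exp(x)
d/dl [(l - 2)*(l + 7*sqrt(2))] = 2*l - 2 + 7*sqrt(2)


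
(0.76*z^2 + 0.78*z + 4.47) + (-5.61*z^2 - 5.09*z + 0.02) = -4.85*z^2 - 4.31*z + 4.49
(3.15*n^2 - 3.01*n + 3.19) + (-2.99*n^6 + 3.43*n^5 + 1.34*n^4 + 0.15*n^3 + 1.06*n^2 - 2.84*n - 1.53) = -2.99*n^6 + 3.43*n^5 + 1.34*n^4 + 0.15*n^3 + 4.21*n^2 - 5.85*n + 1.66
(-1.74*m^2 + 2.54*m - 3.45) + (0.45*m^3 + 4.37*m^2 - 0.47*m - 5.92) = 0.45*m^3 + 2.63*m^2 + 2.07*m - 9.37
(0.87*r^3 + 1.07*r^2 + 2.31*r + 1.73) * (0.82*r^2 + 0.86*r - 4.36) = 0.7134*r^5 + 1.6256*r^4 - 0.9788*r^3 - 1.26*r^2 - 8.5838*r - 7.5428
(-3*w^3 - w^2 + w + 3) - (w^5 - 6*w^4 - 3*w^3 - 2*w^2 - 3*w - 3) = -w^5 + 6*w^4 + w^2 + 4*w + 6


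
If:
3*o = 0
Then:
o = 0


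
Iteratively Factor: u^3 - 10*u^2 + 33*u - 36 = (u - 3)*(u^2 - 7*u + 12) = (u - 4)*(u - 3)*(u - 3)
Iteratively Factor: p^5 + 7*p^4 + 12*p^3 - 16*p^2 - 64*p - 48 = (p + 2)*(p^4 + 5*p^3 + 2*p^2 - 20*p - 24) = (p - 2)*(p + 2)*(p^3 + 7*p^2 + 16*p + 12) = (p - 2)*(p + 2)^2*(p^2 + 5*p + 6) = (p - 2)*(p + 2)^3*(p + 3)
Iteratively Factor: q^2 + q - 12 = (q + 4)*(q - 3)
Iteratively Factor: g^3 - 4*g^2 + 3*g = (g - 1)*(g^2 - 3*g) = (g - 3)*(g - 1)*(g)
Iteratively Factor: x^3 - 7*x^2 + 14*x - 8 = (x - 2)*(x^2 - 5*x + 4) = (x - 2)*(x - 1)*(x - 4)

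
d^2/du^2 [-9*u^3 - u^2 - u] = -54*u - 2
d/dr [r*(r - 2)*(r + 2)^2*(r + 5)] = 5*r^4 + 28*r^3 + 18*r^2 - 56*r - 40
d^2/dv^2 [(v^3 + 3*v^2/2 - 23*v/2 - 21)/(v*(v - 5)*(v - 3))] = (19*v^6 - 159*v^5 + 165*v^4 + 2371*v^3 - 9954*v^2 + 15120*v - 9450)/(v^3*(v^6 - 24*v^5 + 237*v^4 - 1232*v^3 + 3555*v^2 - 5400*v + 3375))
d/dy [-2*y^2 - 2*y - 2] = -4*y - 2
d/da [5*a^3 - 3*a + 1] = 15*a^2 - 3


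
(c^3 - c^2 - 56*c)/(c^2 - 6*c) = (c^2 - c - 56)/(c - 6)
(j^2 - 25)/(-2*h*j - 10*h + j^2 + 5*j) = (5 - j)/(2*h - j)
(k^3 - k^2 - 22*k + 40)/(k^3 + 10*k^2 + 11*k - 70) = (k - 4)/(k + 7)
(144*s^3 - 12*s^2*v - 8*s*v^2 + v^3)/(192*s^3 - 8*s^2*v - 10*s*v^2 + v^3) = (6*s - v)/(8*s - v)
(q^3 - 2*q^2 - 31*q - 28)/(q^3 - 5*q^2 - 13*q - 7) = (q + 4)/(q + 1)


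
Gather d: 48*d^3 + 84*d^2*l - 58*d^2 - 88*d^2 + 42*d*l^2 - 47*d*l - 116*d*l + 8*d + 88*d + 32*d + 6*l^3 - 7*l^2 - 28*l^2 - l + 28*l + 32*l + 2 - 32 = 48*d^3 + d^2*(84*l - 146) + d*(42*l^2 - 163*l + 128) + 6*l^3 - 35*l^2 + 59*l - 30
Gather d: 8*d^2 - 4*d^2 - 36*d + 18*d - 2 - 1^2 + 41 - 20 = 4*d^2 - 18*d + 18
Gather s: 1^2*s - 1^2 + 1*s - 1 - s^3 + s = -s^3 + 3*s - 2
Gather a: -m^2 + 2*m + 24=-m^2 + 2*m + 24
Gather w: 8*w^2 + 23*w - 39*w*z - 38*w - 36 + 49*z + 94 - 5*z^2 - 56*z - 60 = 8*w^2 + w*(-39*z - 15) - 5*z^2 - 7*z - 2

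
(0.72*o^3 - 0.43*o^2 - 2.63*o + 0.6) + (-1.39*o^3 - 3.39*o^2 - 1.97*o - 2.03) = -0.67*o^3 - 3.82*o^2 - 4.6*o - 1.43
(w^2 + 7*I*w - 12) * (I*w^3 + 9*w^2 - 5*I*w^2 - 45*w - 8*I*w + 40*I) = I*w^5 + 2*w^4 - 5*I*w^4 - 10*w^3 + 43*I*w^3 - 52*w^2 - 215*I*w^2 + 260*w + 96*I*w - 480*I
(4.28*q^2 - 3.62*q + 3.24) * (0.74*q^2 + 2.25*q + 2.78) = 3.1672*q^4 + 6.9512*q^3 + 6.151*q^2 - 2.7736*q + 9.0072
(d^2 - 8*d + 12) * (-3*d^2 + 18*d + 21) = -3*d^4 + 42*d^3 - 159*d^2 + 48*d + 252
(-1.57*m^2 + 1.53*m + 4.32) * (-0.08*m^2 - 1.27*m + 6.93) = 0.1256*m^4 + 1.8715*m^3 - 13.1688*m^2 + 5.1165*m + 29.9376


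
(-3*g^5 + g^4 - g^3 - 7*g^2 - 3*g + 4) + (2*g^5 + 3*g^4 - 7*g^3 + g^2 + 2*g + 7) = -g^5 + 4*g^4 - 8*g^3 - 6*g^2 - g + 11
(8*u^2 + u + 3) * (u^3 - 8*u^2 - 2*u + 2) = 8*u^5 - 63*u^4 - 21*u^3 - 10*u^2 - 4*u + 6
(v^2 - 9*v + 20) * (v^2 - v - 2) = v^4 - 10*v^3 + 27*v^2 - 2*v - 40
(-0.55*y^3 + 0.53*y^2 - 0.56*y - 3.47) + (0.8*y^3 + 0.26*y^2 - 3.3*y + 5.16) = 0.25*y^3 + 0.79*y^2 - 3.86*y + 1.69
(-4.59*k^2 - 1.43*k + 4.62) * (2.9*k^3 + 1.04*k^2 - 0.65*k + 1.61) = -13.311*k^5 - 8.9206*k^4 + 14.8943*k^3 - 1.6556*k^2 - 5.3053*k + 7.4382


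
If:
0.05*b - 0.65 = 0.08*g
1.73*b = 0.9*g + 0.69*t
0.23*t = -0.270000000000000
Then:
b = -6.96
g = -12.47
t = -1.17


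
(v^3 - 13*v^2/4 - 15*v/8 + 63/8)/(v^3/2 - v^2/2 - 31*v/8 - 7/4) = (-8*v^3 + 26*v^2 + 15*v - 63)/(-4*v^3 + 4*v^2 + 31*v + 14)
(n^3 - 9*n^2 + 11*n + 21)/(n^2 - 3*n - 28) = (n^2 - 2*n - 3)/(n + 4)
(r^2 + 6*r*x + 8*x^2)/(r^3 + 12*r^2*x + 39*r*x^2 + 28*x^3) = (r + 2*x)/(r^2 + 8*r*x + 7*x^2)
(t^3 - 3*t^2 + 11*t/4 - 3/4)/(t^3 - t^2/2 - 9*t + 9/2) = (2*t^2 - 5*t + 3)/(2*(t^2 - 9))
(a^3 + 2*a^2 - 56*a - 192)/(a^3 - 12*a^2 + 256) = (a + 6)/(a - 8)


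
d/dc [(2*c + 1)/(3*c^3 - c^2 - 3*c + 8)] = (6*c^3 - 2*c^2 - 6*c + (2*c + 1)*(-9*c^2 + 2*c + 3) + 16)/(3*c^3 - c^2 - 3*c + 8)^2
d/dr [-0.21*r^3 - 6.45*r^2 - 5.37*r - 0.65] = -0.63*r^2 - 12.9*r - 5.37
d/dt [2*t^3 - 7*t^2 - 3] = 2*t*(3*t - 7)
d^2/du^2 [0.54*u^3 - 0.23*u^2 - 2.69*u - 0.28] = 3.24*u - 0.46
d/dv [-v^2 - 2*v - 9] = -2*v - 2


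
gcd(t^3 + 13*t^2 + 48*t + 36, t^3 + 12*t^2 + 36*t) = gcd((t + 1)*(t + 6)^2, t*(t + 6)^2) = t^2 + 12*t + 36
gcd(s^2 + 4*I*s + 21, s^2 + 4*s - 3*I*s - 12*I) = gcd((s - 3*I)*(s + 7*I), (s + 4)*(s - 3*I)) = s - 3*I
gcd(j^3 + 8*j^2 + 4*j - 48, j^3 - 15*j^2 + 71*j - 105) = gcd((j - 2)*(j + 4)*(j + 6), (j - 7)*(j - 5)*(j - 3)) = 1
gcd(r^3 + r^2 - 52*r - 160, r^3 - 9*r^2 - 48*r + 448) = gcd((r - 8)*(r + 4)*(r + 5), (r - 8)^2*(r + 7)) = r - 8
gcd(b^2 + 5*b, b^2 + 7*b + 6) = 1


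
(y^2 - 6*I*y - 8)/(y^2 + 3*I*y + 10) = (y - 4*I)/(y + 5*I)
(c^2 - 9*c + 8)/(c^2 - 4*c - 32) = (c - 1)/(c + 4)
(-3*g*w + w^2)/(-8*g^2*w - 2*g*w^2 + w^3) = (3*g - w)/(8*g^2 + 2*g*w - w^2)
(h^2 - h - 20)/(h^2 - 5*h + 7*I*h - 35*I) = (h + 4)/(h + 7*I)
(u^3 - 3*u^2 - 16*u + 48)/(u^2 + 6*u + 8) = (u^2 - 7*u + 12)/(u + 2)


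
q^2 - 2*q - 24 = (q - 6)*(q + 4)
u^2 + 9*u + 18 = (u + 3)*(u + 6)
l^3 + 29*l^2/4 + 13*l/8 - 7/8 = (l - 1/4)*(l + 1/2)*(l + 7)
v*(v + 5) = v^2 + 5*v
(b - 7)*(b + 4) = b^2 - 3*b - 28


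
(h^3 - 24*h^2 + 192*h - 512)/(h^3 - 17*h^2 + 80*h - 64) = (h - 8)/(h - 1)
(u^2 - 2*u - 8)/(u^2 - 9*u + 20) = (u + 2)/(u - 5)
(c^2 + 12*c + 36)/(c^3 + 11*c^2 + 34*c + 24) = (c + 6)/(c^2 + 5*c + 4)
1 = 1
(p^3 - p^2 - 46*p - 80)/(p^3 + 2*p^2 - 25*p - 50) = (p - 8)/(p - 5)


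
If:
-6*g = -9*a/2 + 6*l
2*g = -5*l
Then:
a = -2*l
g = -5*l/2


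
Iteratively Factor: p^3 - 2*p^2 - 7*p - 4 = (p - 4)*(p^2 + 2*p + 1) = (p - 4)*(p + 1)*(p + 1)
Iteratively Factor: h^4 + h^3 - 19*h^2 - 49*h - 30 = (h + 2)*(h^3 - h^2 - 17*h - 15) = (h + 1)*(h + 2)*(h^2 - 2*h - 15) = (h - 5)*(h + 1)*(h + 2)*(h + 3)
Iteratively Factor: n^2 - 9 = (n - 3)*(n + 3)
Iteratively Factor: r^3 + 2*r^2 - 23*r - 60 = (r + 4)*(r^2 - 2*r - 15) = (r - 5)*(r + 4)*(r + 3)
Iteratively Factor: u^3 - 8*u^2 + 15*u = (u - 5)*(u^2 - 3*u) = (u - 5)*(u - 3)*(u)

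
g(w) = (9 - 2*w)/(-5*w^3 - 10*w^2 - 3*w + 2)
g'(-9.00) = 0.00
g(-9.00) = 0.01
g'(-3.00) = 0.34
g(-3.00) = 0.27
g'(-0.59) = -22.56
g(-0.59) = 7.74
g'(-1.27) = 3509.06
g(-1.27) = -149.70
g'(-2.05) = 3.66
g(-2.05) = 1.42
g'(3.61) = 0.01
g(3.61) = -0.00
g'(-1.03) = -6049.02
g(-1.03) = -199.77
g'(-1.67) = 23.50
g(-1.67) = 5.12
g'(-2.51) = 0.93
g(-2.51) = 0.55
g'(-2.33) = 1.49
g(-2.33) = 0.76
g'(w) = (9 - 2*w)*(15*w^2 + 20*w + 3)/(-5*w^3 - 10*w^2 - 3*w + 2)^2 - 2/(-5*w^3 - 10*w^2 - 3*w + 2)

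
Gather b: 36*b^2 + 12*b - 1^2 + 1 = 36*b^2 + 12*b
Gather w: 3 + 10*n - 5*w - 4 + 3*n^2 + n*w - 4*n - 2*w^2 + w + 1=3*n^2 + 6*n - 2*w^2 + w*(n - 4)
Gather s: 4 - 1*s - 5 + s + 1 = 0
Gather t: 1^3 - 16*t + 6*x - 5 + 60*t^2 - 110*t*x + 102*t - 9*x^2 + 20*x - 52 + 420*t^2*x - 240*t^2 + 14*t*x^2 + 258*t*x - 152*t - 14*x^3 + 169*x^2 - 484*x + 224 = t^2*(420*x - 180) + t*(14*x^2 + 148*x - 66) - 14*x^3 + 160*x^2 - 458*x + 168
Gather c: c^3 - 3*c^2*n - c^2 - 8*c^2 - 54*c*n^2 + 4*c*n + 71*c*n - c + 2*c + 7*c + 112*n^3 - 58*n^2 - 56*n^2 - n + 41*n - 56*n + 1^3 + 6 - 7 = c^3 + c^2*(-3*n - 9) + c*(-54*n^2 + 75*n + 8) + 112*n^3 - 114*n^2 - 16*n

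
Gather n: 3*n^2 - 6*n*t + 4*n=3*n^2 + n*(4 - 6*t)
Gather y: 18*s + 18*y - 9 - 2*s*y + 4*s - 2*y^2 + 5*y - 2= 22*s - 2*y^2 + y*(23 - 2*s) - 11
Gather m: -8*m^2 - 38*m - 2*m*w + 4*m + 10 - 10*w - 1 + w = -8*m^2 + m*(-2*w - 34) - 9*w + 9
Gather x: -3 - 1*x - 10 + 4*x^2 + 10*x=4*x^2 + 9*x - 13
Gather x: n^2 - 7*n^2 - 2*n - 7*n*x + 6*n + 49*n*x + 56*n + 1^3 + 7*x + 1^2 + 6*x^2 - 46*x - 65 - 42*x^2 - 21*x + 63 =-6*n^2 + 60*n - 36*x^2 + x*(42*n - 60)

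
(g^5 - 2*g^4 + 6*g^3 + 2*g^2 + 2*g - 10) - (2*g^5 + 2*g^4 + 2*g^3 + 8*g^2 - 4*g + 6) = -g^5 - 4*g^4 + 4*g^3 - 6*g^2 + 6*g - 16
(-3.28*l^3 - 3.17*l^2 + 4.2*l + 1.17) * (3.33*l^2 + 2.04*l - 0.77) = -10.9224*l^5 - 17.2473*l^4 + 10.0448*l^3 + 14.905*l^2 - 0.8472*l - 0.9009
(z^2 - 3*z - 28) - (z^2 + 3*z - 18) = -6*z - 10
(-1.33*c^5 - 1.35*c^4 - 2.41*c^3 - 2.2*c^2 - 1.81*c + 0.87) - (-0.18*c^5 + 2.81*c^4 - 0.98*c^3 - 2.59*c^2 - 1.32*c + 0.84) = -1.15*c^5 - 4.16*c^4 - 1.43*c^3 + 0.39*c^2 - 0.49*c + 0.03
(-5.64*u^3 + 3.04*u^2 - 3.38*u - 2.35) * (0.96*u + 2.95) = -5.4144*u^4 - 13.7196*u^3 + 5.7232*u^2 - 12.227*u - 6.9325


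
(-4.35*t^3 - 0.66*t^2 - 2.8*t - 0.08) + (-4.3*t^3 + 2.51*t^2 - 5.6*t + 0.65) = -8.65*t^3 + 1.85*t^2 - 8.4*t + 0.57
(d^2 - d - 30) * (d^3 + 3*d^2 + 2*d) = d^5 + 2*d^4 - 31*d^3 - 92*d^2 - 60*d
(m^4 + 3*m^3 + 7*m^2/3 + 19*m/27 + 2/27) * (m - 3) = m^5 - 20*m^3/3 - 170*m^2/27 - 55*m/27 - 2/9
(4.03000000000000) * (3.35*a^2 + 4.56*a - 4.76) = 13.5005*a^2 + 18.3768*a - 19.1828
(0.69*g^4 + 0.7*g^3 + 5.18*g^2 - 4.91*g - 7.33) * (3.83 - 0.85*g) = -0.5865*g^5 + 2.0477*g^4 - 1.722*g^3 + 24.0129*g^2 - 12.5748*g - 28.0739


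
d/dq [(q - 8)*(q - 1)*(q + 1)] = 3*q^2 - 16*q - 1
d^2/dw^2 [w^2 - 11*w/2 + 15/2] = 2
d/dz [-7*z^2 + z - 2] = 1 - 14*z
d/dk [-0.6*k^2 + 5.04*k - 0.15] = 5.04 - 1.2*k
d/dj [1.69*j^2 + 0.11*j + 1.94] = 3.38*j + 0.11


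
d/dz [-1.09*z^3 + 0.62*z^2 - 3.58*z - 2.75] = -3.27*z^2 + 1.24*z - 3.58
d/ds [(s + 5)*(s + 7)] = 2*s + 12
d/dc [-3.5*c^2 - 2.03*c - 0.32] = -7.0*c - 2.03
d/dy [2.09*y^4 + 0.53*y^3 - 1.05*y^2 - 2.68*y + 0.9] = 8.36*y^3 + 1.59*y^2 - 2.1*y - 2.68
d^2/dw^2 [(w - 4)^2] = 2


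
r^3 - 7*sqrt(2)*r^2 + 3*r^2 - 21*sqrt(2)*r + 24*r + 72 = (r + 3)*(r - 4*sqrt(2))*(r - 3*sqrt(2))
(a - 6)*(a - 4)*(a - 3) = a^3 - 13*a^2 + 54*a - 72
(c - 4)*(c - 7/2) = c^2 - 15*c/2 + 14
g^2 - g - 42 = (g - 7)*(g + 6)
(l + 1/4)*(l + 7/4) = l^2 + 2*l + 7/16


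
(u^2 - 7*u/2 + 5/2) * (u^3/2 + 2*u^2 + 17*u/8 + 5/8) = u^5/2 + u^4/4 - 29*u^3/8 - 29*u^2/16 + 25*u/8 + 25/16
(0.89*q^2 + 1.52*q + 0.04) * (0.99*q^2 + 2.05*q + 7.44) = 0.8811*q^4 + 3.3293*q^3 + 9.7772*q^2 + 11.3908*q + 0.2976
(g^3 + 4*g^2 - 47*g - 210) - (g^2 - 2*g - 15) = g^3 + 3*g^2 - 45*g - 195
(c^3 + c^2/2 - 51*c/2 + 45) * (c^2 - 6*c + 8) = c^5 - 11*c^4/2 - 41*c^3/2 + 202*c^2 - 474*c + 360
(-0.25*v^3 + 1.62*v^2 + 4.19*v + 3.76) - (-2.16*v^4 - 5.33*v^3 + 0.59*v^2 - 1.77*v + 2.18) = 2.16*v^4 + 5.08*v^3 + 1.03*v^2 + 5.96*v + 1.58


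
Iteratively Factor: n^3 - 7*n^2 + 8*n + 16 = (n + 1)*(n^2 - 8*n + 16) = (n - 4)*(n + 1)*(n - 4)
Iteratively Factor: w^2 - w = (w)*(w - 1)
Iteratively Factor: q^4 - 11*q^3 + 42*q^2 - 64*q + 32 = (q - 4)*(q^3 - 7*q^2 + 14*q - 8) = (q - 4)^2*(q^2 - 3*q + 2) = (q - 4)^2*(q - 1)*(q - 2)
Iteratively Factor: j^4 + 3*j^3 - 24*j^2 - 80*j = (j)*(j^3 + 3*j^2 - 24*j - 80) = j*(j + 4)*(j^2 - j - 20) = j*(j - 5)*(j + 4)*(j + 4)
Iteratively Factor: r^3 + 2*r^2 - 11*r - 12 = (r - 3)*(r^2 + 5*r + 4) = (r - 3)*(r + 4)*(r + 1)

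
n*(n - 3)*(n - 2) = n^3 - 5*n^2 + 6*n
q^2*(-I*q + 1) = -I*q^3 + q^2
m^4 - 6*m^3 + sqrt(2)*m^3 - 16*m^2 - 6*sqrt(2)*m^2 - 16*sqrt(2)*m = m*(m - 8)*(m + 2)*(m + sqrt(2))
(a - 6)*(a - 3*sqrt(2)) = a^2 - 6*a - 3*sqrt(2)*a + 18*sqrt(2)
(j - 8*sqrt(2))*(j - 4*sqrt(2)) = j^2 - 12*sqrt(2)*j + 64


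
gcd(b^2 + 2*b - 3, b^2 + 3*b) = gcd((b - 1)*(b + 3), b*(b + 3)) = b + 3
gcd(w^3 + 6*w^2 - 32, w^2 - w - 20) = w + 4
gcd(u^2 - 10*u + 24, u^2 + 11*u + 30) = 1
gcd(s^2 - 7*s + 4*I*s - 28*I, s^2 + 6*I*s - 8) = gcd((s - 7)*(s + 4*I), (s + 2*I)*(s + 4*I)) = s + 4*I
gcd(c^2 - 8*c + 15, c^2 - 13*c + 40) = c - 5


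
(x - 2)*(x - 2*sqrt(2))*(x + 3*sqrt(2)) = x^3 - 2*x^2 + sqrt(2)*x^2 - 12*x - 2*sqrt(2)*x + 24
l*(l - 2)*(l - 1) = l^3 - 3*l^2 + 2*l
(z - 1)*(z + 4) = z^2 + 3*z - 4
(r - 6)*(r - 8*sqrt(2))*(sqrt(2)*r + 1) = sqrt(2)*r^3 - 15*r^2 - 6*sqrt(2)*r^2 - 8*sqrt(2)*r + 90*r + 48*sqrt(2)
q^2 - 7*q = q*(q - 7)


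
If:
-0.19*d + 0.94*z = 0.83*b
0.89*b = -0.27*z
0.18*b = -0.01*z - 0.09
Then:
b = -0.61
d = 12.66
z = 2.02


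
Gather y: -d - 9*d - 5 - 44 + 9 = -10*d - 40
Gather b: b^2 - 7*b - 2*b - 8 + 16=b^2 - 9*b + 8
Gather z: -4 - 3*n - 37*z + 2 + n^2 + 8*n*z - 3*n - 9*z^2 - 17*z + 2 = n^2 - 6*n - 9*z^2 + z*(8*n - 54)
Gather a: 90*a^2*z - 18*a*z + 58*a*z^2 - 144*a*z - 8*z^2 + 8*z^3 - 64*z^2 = 90*a^2*z + a*(58*z^2 - 162*z) + 8*z^3 - 72*z^2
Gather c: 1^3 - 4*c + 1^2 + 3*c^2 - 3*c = 3*c^2 - 7*c + 2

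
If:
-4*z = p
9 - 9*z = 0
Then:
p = -4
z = 1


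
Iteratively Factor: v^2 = (v)*(v)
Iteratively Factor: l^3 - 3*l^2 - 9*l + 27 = (l - 3)*(l^2 - 9) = (l - 3)^2*(l + 3)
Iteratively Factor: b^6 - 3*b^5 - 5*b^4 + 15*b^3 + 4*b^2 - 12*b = (b + 2)*(b^5 - 5*b^4 + 5*b^3 + 5*b^2 - 6*b) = (b + 1)*(b + 2)*(b^4 - 6*b^3 + 11*b^2 - 6*b) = (b - 1)*(b + 1)*(b + 2)*(b^3 - 5*b^2 + 6*b) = (b - 3)*(b - 1)*(b + 1)*(b + 2)*(b^2 - 2*b) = (b - 3)*(b - 2)*(b - 1)*(b + 1)*(b + 2)*(b)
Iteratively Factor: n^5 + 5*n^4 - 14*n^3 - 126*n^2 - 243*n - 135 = (n + 1)*(n^4 + 4*n^3 - 18*n^2 - 108*n - 135) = (n + 1)*(n + 3)*(n^3 + n^2 - 21*n - 45) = (n + 1)*(n + 3)^2*(n^2 - 2*n - 15) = (n - 5)*(n + 1)*(n + 3)^2*(n + 3)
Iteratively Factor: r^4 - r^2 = (r + 1)*(r^3 - r^2) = (r - 1)*(r + 1)*(r^2) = r*(r - 1)*(r + 1)*(r)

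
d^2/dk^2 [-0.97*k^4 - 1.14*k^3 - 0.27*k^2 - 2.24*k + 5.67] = -11.64*k^2 - 6.84*k - 0.54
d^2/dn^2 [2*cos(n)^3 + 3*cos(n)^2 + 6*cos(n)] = -15*cos(n)/2 - 6*cos(2*n) - 9*cos(3*n)/2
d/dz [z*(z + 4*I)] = 2*z + 4*I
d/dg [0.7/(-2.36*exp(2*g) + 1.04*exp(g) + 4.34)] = (3.304*exp(g) - 0.728)*exp(g)/(-2.36*exp(2*g) + 1.04*exp(g) + 4.34)^2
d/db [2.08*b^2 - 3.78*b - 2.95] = 4.16*b - 3.78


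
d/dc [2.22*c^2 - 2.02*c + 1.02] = 4.44*c - 2.02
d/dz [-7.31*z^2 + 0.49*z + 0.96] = 0.49 - 14.62*z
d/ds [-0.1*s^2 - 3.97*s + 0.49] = -0.2*s - 3.97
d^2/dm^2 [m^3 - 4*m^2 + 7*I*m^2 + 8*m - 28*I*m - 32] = 6*m - 8 + 14*I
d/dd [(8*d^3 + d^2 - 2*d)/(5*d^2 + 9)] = 2*(20*d^4 + 113*d^2 + 9*d - 9)/(25*d^4 + 90*d^2 + 81)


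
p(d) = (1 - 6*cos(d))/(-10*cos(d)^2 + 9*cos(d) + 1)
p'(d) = (1 - 6*cos(d))*(-20*sin(d)*cos(d) + 9*sin(d))/(-10*cos(d)^2 + 9*cos(d) + 1)^2 + 6*sin(d)/(-10*cos(d)^2 + 9*cos(d) + 1)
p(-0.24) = -15.72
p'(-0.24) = -131.55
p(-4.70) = 1.21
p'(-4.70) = 19.39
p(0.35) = -7.36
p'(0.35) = 42.45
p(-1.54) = 0.64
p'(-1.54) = -8.98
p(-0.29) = -10.75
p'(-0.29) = -74.58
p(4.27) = -0.76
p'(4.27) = -1.42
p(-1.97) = -0.83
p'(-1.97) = -1.83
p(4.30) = -0.81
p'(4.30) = -1.69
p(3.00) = -0.39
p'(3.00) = 0.04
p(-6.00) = -11.28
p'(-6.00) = 80.10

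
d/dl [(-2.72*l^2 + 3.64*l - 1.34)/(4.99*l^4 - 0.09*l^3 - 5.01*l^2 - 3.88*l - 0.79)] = (27.1456*l^5 - 54.7356*l^4 + 27.4016*l^3 + 28.4282*l^2 - 9.1292*l - 8.0748)/(24.9001*l^8 - 0.8982*l^7 - 49.9917*l^6 - 37.8206*l^5 + 17.9143*l^4 + 39.0198*l^3 + 22.9702*l^2 + 6.1304*l + 0.6241)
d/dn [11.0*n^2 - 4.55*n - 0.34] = 22.0*n - 4.55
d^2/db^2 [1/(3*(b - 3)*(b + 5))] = 2*((b - 3)^2 + (b - 3)*(b + 5) + (b + 5)^2)/(3*(b - 3)^3*(b + 5)^3)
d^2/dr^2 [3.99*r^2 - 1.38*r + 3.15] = 7.98000000000000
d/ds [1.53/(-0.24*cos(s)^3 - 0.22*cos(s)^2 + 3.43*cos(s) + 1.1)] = (-1.1016*cos(s)^2 - 0.6732*cos(s) + 5.2479)*sin(s)/(0.24*cos(s)^3 + 0.22*cos(s)^2 - 3.43*cos(s) - 1.1)^2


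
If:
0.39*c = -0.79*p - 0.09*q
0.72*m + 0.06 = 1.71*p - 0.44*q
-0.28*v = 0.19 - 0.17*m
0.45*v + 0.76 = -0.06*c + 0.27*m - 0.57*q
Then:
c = -1.51795014763732*v - 0.455864161898765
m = 1.64705882352941*v + 1.11764705882353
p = 0.732222646259762*v + 0.311166140764891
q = 0.150496300370492*v - 0.755935867374949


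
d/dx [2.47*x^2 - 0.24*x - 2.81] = 4.94*x - 0.24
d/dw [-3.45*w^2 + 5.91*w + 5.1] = 5.91 - 6.9*w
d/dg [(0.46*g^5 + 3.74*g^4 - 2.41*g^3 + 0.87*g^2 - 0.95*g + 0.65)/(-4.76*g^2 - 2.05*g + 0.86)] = (-6.5688*g^6 - 39.3768*g^5 - 9.5514*g^4 + 22.7466*g^3 - 12.5233*g^2 + 7.6844*g + 0.5155)/(22.6576*g^4 + 19.516*g^3 - 3.9847*g^2 - 3.526*g + 0.7396)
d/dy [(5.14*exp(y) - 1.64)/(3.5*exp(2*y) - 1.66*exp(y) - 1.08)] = (-17.99*exp(2*y) + 11.48*exp(y) - 8.2736)*exp(y)/(12.25*exp(4*y) - 11.62*exp(3*y) - 4.8044*exp(2*y) + 3.5856*exp(y) + 1.1664)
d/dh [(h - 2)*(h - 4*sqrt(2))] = 2*h - 4*sqrt(2) - 2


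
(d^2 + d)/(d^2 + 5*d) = (d + 1)/(d + 5)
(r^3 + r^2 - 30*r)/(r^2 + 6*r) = r - 5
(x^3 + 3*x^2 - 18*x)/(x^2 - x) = (x^2 + 3*x - 18)/(x - 1)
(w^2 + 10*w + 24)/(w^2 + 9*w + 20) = (w + 6)/(w + 5)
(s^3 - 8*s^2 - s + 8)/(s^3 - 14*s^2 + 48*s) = (s^2 - 1)/(s*(s - 6))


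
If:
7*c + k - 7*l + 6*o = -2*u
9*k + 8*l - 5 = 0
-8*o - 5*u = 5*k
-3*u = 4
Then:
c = 41*o/35 - 115/168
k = 4/3 - 8*o/5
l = 9*o/5 - 7/8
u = -4/3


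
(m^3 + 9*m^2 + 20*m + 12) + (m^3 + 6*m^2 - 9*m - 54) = 2*m^3 + 15*m^2 + 11*m - 42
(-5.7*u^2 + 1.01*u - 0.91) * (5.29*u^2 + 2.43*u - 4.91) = -30.153*u^4 - 8.5081*u^3 + 25.6274*u^2 - 7.1704*u + 4.4681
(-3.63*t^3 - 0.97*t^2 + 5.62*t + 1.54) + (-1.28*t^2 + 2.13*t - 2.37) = -3.63*t^3 - 2.25*t^2 + 7.75*t - 0.83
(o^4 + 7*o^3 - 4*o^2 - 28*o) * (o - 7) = o^5 - 53*o^3 + 196*o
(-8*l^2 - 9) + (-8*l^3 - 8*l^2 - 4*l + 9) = -8*l^3 - 16*l^2 - 4*l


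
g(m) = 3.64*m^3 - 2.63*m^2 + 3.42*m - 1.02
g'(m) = 10.92*m^2 - 5.26*m + 3.42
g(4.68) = 330.49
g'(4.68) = 217.98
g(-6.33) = -1051.29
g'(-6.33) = 474.27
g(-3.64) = -223.87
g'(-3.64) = 167.25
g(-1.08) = -12.37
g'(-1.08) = 21.84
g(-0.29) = -2.32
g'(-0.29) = 5.86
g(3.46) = 130.10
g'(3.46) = 115.95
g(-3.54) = -207.56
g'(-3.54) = 158.89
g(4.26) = 247.22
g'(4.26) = 179.18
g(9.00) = 2470.29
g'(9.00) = 840.60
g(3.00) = 83.85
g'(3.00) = 85.92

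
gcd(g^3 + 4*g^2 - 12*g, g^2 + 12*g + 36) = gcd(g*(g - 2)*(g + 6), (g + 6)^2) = g + 6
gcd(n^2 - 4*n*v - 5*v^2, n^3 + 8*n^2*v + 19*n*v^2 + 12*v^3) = n + v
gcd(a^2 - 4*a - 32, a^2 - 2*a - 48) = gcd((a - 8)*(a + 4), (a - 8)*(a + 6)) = a - 8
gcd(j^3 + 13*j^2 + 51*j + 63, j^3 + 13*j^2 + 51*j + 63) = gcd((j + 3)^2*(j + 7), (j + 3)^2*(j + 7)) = j^3 + 13*j^2 + 51*j + 63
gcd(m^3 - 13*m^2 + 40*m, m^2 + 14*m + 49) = 1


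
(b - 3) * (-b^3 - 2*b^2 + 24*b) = -b^4 + b^3 + 30*b^2 - 72*b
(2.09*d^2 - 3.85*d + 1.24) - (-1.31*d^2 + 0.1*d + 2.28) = 3.4*d^2 - 3.95*d - 1.04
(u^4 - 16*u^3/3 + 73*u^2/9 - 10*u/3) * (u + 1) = u^5 - 13*u^4/3 + 25*u^3/9 + 43*u^2/9 - 10*u/3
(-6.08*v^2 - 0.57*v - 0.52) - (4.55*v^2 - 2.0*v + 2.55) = -10.63*v^2 + 1.43*v - 3.07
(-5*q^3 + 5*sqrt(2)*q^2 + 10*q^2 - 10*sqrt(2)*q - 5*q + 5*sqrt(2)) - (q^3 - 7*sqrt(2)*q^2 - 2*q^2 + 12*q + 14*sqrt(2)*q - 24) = -6*q^3 + 12*q^2 + 12*sqrt(2)*q^2 - 24*sqrt(2)*q - 17*q + 5*sqrt(2) + 24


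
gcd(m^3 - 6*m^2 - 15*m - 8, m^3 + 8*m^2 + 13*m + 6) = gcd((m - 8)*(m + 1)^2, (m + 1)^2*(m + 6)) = m^2 + 2*m + 1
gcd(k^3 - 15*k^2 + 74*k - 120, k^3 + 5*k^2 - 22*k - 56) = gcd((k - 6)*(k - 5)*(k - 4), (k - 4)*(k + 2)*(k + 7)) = k - 4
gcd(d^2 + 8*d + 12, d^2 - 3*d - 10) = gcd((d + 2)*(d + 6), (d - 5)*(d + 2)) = d + 2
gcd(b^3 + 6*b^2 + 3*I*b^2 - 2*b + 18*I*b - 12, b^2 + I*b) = b + I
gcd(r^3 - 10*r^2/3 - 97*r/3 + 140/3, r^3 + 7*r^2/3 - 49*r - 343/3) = r - 7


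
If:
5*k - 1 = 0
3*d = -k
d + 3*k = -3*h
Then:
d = -1/15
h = -8/45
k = 1/5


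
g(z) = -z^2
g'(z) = -2*z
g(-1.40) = -1.96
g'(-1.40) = 2.80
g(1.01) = -1.02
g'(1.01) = -2.02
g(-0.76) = -0.58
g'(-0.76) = 1.52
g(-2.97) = -8.82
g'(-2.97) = 5.94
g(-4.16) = -17.31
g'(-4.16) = 8.32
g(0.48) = -0.23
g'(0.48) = -0.96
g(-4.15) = -17.22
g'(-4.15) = 8.30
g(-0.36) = -0.13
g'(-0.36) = 0.72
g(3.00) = -9.00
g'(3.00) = -6.00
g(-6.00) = -36.00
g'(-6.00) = 12.00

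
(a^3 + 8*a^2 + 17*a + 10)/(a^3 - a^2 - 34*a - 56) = (a^2 + 6*a + 5)/(a^2 - 3*a - 28)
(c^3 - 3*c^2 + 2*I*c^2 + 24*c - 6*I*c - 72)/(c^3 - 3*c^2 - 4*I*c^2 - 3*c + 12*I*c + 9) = (c^2 + 2*I*c + 24)/(c^2 - 4*I*c - 3)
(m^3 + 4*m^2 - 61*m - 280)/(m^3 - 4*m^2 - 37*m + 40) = (m + 7)/(m - 1)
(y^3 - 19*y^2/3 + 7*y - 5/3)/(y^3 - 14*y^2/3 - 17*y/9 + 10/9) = 3*(y - 1)/(3*y + 2)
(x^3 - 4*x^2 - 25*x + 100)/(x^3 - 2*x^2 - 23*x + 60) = (x - 5)/(x - 3)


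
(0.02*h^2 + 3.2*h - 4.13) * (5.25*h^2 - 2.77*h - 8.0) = 0.105*h^4 + 16.7446*h^3 - 30.7065*h^2 - 14.1599*h + 33.04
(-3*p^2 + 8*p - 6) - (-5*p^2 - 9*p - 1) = 2*p^2 + 17*p - 5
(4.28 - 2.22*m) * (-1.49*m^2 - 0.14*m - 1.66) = 3.3078*m^3 - 6.0664*m^2 + 3.086*m - 7.1048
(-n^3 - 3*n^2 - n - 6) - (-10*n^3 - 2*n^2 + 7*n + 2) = 9*n^3 - n^2 - 8*n - 8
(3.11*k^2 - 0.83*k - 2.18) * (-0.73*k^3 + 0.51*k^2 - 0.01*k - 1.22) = -2.2703*k^5 + 2.192*k^4 + 1.137*k^3 - 4.8977*k^2 + 1.0344*k + 2.6596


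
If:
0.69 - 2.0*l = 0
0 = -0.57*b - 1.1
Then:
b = -1.93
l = 0.34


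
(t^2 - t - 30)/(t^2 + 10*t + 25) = (t - 6)/(t + 5)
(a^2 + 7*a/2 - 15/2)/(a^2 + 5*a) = (a - 3/2)/a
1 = 1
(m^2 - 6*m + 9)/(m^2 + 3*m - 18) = (m - 3)/(m + 6)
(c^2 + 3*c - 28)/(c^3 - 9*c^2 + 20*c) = (c + 7)/(c*(c - 5))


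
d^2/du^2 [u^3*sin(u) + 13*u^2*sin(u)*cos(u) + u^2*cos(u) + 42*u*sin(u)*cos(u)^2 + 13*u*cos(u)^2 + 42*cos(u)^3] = -u^3*sin(u) - 26*u^2*sin(2*u) + 5*u^2*cos(u) - 17*u*sin(u)/2 - 189*u*sin(3*u)/2 + 26*u*cos(2*u) - 13*sin(2*u) - 17*cos(u)/2 - 63*cos(3*u)/2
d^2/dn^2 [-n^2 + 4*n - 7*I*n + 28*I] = -2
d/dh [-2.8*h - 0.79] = -2.80000000000000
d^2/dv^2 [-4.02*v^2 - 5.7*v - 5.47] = -8.04000000000000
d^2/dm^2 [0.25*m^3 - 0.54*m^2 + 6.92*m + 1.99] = 1.5*m - 1.08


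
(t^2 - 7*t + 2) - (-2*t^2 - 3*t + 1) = 3*t^2 - 4*t + 1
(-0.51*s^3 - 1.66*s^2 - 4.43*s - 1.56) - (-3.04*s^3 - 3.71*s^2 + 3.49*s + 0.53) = 2.53*s^3 + 2.05*s^2 - 7.92*s - 2.09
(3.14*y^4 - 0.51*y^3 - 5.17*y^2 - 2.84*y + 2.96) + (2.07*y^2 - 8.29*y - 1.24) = 3.14*y^4 - 0.51*y^3 - 3.1*y^2 - 11.13*y + 1.72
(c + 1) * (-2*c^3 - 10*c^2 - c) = -2*c^4 - 12*c^3 - 11*c^2 - c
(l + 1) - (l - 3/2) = 5/2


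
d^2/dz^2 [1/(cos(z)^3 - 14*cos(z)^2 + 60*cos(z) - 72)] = (-18*sin(z)^4 + 68*sin(z)^2 - 331*cos(z) + 23*cos(3*z) + 238)/(2*(cos(z) - 6)^4*(cos(z) - 2)^3)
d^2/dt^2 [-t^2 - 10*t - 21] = -2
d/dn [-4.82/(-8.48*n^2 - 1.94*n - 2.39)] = (-81.7472*n - 9.3508)/(8.48*n^2 + 1.94*n + 2.39)^2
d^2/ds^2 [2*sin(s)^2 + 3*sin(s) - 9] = -3*sin(s) + 4*cos(2*s)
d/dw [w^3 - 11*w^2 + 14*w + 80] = 3*w^2 - 22*w + 14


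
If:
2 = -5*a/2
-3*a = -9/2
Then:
No Solution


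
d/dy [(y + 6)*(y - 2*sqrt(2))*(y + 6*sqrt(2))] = 3*y^2 + 8*sqrt(2)*y + 12*y - 24 + 24*sqrt(2)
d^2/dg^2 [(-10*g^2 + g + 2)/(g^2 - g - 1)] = 2*(-9*g^3 - 24*g^2 - 3*g - 7)/(g^6 - 3*g^5 + 5*g^3 - 3*g - 1)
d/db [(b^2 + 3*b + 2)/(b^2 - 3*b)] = 2*(-3*b^2 - 2*b + 3)/(b^2*(b^2 - 6*b + 9))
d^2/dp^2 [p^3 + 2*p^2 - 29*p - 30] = 6*p + 4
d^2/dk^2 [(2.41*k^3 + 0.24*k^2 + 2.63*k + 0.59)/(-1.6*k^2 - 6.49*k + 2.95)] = (7.105427357601e-15*k^5 - 234.250562*k^3 + 260.98473*k^2 - 237.07911*k - 160.153848)/(4.096*k^6 + 49.8432*k^5 + 179.52048*k^4 + 89.562649*k^3 - 330.990885*k^2 + 169.437675*k - 25.672375)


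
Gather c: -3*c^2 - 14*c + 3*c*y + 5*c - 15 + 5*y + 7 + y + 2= -3*c^2 + c*(3*y - 9) + 6*y - 6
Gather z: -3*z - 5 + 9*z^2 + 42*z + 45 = 9*z^2 + 39*z + 40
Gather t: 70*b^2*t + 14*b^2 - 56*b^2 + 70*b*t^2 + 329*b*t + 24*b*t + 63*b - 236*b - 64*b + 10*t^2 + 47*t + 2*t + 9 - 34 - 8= -42*b^2 - 237*b + t^2*(70*b + 10) + t*(70*b^2 + 353*b + 49) - 33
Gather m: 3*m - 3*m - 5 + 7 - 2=0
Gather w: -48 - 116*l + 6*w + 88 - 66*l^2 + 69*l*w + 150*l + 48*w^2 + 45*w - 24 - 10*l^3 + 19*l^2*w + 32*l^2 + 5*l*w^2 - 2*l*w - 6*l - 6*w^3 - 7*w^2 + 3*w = -10*l^3 - 34*l^2 + 28*l - 6*w^3 + w^2*(5*l + 41) + w*(19*l^2 + 67*l + 54) + 16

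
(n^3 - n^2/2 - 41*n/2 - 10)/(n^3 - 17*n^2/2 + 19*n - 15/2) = (2*n^2 + 9*n + 4)/(2*n^2 - 7*n + 3)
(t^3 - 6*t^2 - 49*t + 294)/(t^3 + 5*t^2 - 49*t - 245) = (t - 6)/(t + 5)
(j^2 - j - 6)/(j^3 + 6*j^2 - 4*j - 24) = (j - 3)/(j^2 + 4*j - 12)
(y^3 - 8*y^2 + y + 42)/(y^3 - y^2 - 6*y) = (y - 7)/y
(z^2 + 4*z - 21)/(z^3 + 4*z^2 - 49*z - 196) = (z - 3)/(z^2 - 3*z - 28)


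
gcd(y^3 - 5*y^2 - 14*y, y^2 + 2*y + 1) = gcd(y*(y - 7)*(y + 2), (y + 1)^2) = 1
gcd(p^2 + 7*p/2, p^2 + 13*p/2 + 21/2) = p + 7/2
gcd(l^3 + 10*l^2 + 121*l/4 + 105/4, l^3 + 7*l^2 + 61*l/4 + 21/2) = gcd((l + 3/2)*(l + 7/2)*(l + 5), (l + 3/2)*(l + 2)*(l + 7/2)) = l^2 + 5*l + 21/4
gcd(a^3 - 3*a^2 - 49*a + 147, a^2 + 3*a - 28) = a + 7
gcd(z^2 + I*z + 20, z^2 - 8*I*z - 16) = z - 4*I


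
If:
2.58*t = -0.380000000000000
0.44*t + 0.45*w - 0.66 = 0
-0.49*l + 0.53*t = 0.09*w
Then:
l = -0.46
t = -0.15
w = 1.61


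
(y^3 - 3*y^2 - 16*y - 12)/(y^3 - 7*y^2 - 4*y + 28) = (y^2 - 5*y - 6)/(y^2 - 9*y + 14)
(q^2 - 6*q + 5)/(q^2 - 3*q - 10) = (q - 1)/(q + 2)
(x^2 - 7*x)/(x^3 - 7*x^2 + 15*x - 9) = x*(x - 7)/(x^3 - 7*x^2 + 15*x - 9)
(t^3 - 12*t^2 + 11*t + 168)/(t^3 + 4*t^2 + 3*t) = (t^2 - 15*t + 56)/(t*(t + 1))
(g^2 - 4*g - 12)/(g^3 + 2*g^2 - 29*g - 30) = (g^2 - 4*g - 12)/(g^3 + 2*g^2 - 29*g - 30)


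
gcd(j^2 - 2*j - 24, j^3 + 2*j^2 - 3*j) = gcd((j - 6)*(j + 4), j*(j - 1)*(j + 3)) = 1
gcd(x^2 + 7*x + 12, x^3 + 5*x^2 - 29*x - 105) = x + 3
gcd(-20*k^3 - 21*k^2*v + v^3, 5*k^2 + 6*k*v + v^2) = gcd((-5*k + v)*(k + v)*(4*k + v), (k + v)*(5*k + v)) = k + v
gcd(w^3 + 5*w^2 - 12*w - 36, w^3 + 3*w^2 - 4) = w + 2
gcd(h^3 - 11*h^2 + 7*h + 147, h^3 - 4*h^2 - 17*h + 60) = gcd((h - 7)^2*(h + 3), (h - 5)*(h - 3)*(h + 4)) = 1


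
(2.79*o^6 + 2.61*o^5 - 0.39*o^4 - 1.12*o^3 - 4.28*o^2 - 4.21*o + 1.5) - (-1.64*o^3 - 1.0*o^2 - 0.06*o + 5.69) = 2.79*o^6 + 2.61*o^5 - 0.39*o^4 + 0.52*o^3 - 3.28*o^2 - 4.15*o - 4.19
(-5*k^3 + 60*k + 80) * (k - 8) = -5*k^4 + 40*k^3 + 60*k^2 - 400*k - 640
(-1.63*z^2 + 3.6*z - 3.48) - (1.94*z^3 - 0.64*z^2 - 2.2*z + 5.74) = -1.94*z^3 - 0.99*z^2 + 5.8*z - 9.22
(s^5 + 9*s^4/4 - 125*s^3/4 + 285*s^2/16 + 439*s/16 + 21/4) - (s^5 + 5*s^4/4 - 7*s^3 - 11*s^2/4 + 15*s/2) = s^4 - 97*s^3/4 + 329*s^2/16 + 319*s/16 + 21/4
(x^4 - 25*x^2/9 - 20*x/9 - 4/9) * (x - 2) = x^5 - 2*x^4 - 25*x^3/9 + 10*x^2/3 + 4*x + 8/9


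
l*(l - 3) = l^2 - 3*l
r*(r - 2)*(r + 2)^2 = r^4 + 2*r^3 - 4*r^2 - 8*r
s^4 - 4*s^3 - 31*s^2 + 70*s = s*(s - 7)*(s - 2)*(s + 5)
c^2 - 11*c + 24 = (c - 8)*(c - 3)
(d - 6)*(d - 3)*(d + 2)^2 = d^4 - 5*d^3 - 14*d^2 + 36*d + 72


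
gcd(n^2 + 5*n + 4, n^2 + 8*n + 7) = n + 1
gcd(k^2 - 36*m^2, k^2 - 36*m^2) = k^2 - 36*m^2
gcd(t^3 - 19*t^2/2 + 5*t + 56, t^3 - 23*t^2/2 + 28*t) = t^2 - 23*t/2 + 28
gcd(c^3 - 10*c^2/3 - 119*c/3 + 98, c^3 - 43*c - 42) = c^2 - c - 42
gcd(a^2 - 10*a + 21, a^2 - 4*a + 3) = a - 3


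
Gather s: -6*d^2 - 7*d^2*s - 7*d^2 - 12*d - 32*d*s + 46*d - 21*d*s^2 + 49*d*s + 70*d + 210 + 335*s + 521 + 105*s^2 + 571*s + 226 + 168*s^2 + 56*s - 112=-13*d^2 + 104*d + s^2*(273 - 21*d) + s*(-7*d^2 + 17*d + 962) + 845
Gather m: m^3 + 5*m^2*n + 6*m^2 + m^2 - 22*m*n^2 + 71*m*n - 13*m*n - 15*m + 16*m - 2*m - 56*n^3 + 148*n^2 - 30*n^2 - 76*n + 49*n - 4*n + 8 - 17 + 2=m^3 + m^2*(5*n + 7) + m*(-22*n^2 + 58*n - 1) - 56*n^3 + 118*n^2 - 31*n - 7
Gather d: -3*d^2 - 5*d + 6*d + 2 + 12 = -3*d^2 + d + 14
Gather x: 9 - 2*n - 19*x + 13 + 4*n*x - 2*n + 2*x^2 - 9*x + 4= -4*n + 2*x^2 + x*(4*n - 28) + 26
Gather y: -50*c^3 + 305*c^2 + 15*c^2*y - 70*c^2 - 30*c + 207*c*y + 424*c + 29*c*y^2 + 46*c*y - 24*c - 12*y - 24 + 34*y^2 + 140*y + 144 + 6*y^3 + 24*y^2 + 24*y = -50*c^3 + 235*c^2 + 370*c + 6*y^3 + y^2*(29*c + 58) + y*(15*c^2 + 253*c + 152) + 120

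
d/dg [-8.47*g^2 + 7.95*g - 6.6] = 7.95 - 16.94*g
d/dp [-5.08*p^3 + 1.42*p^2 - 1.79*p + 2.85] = -15.24*p^2 + 2.84*p - 1.79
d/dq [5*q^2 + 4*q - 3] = 10*q + 4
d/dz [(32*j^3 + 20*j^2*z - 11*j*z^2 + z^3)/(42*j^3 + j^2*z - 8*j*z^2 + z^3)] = j*(808*j^4 - 412*j^3*z + 179*j^2*z^2 - 38*j*z^3 + 3*z^4)/(1764*j^6 + 84*j^5*z - 671*j^4*z^2 + 68*j^3*z^3 + 66*j^2*z^4 - 16*j*z^5 + z^6)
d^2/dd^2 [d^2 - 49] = 2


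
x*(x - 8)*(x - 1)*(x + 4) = x^4 - 5*x^3 - 28*x^2 + 32*x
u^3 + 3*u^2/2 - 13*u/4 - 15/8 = (u - 3/2)*(u + 1/2)*(u + 5/2)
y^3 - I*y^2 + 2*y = y*(y - 2*I)*(y + I)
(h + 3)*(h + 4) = h^2 + 7*h + 12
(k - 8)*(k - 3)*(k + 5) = k^3 - 6*k^2 - 31*k + 120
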